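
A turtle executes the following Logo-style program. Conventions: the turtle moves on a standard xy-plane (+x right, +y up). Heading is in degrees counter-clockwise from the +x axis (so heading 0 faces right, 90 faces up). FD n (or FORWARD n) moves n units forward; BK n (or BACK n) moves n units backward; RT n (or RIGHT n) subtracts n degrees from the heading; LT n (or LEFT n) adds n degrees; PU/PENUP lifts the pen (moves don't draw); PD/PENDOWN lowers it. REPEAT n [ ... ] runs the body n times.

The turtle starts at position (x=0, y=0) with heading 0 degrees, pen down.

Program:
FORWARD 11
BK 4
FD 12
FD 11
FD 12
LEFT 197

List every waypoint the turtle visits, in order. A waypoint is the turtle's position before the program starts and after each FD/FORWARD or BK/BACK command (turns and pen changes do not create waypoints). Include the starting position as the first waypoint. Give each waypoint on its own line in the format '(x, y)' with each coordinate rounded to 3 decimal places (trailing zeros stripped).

Executing turtle program step by step:
Start: pos=(0,0), heading=0, pen down
FD 11: (0,0) -> (11,0) [heading=0, draw]
BK 4: (11,0) -> (7,0) [heading=0, draw]
FD 12: (7,0) -> (19,0) [heading=0, draw]
FD 11: (19,0) -> (30,0) [heading=0, draw]
FD 12: (30,0) -> (42,0) [heading=0, draw]
LT 197: heading 0 -> 197
Final: pos=(42,0), heading=197, 5 segment(s) drawn
Waypoints (6 total):
(0, 0)
(11, 0)
(7, 0)
(19, 0)
(30, 0)
(42, 0)

Answer: (0, 0)
(11, 0)
(7, 0)
(19, 0)
(30, 0)
(42, 0)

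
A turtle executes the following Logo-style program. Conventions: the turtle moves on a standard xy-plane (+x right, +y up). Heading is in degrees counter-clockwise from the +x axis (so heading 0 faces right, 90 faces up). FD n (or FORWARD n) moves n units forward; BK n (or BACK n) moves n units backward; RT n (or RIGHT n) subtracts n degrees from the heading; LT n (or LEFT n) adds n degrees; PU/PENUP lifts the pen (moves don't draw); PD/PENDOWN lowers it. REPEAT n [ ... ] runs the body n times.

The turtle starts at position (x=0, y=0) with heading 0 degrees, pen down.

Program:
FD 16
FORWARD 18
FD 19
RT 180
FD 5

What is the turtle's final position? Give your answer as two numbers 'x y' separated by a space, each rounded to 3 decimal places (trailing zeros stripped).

Executing turtle program step by step:
Start: pos=(0,0), heading=0, pen down
FD 16: (0,0) -> (16,0) [heading=0, draw]
FD 18: (16,0) -> (34,0) [heading=0, draw]
FD 19: (34,0) -> (53,0) [heading=0, draw]
RT 180: heading 0 -> 180
FD 5: (53,0) -> (48,0) [heading=180, draw]
Final: pos=(48,0), heading=180, 4 segment(s) drawn

Answer: 48 0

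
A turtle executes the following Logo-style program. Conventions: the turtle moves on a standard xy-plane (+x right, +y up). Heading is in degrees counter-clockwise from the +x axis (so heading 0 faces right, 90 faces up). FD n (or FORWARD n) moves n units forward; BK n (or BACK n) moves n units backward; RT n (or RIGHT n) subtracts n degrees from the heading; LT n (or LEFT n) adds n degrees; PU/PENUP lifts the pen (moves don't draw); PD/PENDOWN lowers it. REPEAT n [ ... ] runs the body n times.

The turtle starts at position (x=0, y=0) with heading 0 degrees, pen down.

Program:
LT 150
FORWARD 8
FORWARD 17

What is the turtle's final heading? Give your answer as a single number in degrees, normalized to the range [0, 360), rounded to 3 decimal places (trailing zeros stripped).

Executing turtle program step by step:
Start: pos=(0,0), heading=0, pen down
LT 150: heading 0 -> 150
FD 8: (0,0) -> (-6.928,4) [heading=150, draw]
FD 17: (-6.928,4) -> (-21.651,12.5) [heading=150, draw]
Final: pos=(-21.651,12.5), heading=150, 2 segment(s) drawn

Answer: 150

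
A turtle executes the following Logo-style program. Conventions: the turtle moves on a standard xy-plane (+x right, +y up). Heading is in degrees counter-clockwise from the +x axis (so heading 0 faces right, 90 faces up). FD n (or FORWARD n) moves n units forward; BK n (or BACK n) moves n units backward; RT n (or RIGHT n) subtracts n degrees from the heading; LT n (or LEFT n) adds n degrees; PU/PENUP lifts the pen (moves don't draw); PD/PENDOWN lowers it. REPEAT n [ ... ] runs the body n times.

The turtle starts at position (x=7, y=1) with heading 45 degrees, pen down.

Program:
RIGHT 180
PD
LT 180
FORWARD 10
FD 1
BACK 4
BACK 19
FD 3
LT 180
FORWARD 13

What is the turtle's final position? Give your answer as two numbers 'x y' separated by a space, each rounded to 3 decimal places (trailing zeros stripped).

Answer: -8.556 -14.556

Derivation:
Executing turtle program step by step:
Start: pos=(7,1), heading=45, pen down
RT 180: heading 45 -> 225
PD: pen down
LT 180: heading 225 -> 45
FD 10: (7,1) -> (14.071,8.071) [heading=45, draw]
FD 1: (14.071,8.071) -> (14.778,8.778) [heading=45, draw]
BK 4: (14.778,8.778) -> (11.95,5.95) [heading=45, draw]
BK 19: (11.95,5.95) -> (-1.485,-7.485) [heading=45, draw]
FD 3: (-1.485,-7.485) -> (0.636,-5.364) [heading=45, draw]
LT 180: heading 45 -> 225
FD 13: (0.636,-5.364) -> (-8.556,-14.556) [heading=225, draw]
Final: pos=(-8.556,-14.556), heading=225, 6 segment(s) drawn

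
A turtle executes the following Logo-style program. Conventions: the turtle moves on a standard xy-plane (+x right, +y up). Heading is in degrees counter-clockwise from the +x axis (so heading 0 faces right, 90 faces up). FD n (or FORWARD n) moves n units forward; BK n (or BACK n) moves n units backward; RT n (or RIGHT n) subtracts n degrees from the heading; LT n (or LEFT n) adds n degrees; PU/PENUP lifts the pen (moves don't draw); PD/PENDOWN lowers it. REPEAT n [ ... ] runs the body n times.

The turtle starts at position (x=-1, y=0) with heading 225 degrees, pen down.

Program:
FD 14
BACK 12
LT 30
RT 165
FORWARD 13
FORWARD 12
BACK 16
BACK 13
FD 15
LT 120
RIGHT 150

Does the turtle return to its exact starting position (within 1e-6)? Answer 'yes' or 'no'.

Answer: no

Derivation:
Executing turtle program step by step:
Start: pos=(-1,0), heading=225, pen down
FD 14: (-1,0) -> (-10.899,-9.899) [heading=225, draw]
BK 12: (-10.899,-9.899) -> (-2.414,-1.414) [heading=225, draw]
LT 30: heading 225 -> 255
RT 165: heading 255 -> 90
FD 13: (-2.414,-1.414) -> (-2.414,11.586) [heading=90, draw]
FD 12: (-2.414,11.586) -> (-2.414,23.586) [heading=90, draw]
BK 16: (-2.414,23.586) -> (-2.414,7.586) [heading=90, draw]
BK 13: (-2.414,7.586) -> (-2.414,-5.414) [heading=90, draw]
FD 15: (-2.414,-5.414) -> (-2.414,9.586) [heading=90, draw]
LT 120: heading 90 -> 210
RT 150: heading 210 -> 60
Final: pos=(-2.414,9.586), heading=60, 7 segment(s) drawn

Start position: (-1, 0)
Final position: (-2.414, 9.586)
Distance = 9.69; >= 1e-6 -> NOT closed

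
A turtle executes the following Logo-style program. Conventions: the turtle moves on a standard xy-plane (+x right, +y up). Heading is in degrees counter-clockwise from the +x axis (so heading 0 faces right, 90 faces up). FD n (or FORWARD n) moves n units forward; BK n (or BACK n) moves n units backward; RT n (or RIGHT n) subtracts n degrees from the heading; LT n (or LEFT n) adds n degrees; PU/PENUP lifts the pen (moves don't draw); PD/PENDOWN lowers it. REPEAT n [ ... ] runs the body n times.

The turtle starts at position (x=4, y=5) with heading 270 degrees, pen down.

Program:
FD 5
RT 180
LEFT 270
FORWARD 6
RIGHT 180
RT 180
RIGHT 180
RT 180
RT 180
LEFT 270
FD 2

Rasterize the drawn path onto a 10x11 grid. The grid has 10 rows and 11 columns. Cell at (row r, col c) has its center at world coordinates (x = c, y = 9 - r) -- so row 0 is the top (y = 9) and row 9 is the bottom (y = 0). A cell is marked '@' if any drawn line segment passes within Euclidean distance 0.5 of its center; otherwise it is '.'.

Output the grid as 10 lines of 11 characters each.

Segment 0: (4,5) -> (4,0)
Segment 1: (4,0) -> (10,-0)
Segment 2: (10,-0) -> (10,2)

Answer: ...........
...........
...........
...........
....@......
....@......
....@......
....@.....@
....@.....@
....@@@@@@@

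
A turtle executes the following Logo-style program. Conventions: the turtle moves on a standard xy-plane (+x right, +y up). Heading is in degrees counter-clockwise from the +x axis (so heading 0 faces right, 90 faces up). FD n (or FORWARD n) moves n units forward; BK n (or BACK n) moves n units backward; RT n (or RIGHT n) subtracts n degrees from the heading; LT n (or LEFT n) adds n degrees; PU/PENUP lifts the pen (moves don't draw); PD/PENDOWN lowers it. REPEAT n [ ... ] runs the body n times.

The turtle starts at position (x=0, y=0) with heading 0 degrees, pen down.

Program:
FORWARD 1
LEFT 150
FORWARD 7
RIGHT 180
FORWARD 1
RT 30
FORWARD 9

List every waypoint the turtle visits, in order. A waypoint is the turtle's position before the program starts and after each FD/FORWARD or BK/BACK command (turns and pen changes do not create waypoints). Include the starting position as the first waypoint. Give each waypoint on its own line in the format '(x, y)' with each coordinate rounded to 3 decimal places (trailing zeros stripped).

Answer: (0, 0)
(1, 0)
(-5.062, 3.5)
(-4.196, 3)
(0.304, -4.794)

Derivation:
Executing turtle program step by step:
Start: pos=(0,0), heading=0, pen down
FD 1: (0,0) -> (1,0) [heading=0, draw]
LT 150: heading 0 -> 150
FD 7: (1,0) -> (-5.062,3.5) [heading=150, draw]
RT 180: heading 150 -> 330
FD 1: (-5.062,3.5) -> (-4.196,3) [heading=330, draw]
RT 30: heading 330 -> 300
FD 9: (-4.196,3) -> (0.304,-4.794) [heading=300, draw]
Final: pos=(0.304,-4.794), heading=300, 4 segment(s) drawn
Waypoints (5 total):
(0, 0)
(1, 0)
(-5.062, 3.5)
(-4.196, 3)
(0.304, -4.794)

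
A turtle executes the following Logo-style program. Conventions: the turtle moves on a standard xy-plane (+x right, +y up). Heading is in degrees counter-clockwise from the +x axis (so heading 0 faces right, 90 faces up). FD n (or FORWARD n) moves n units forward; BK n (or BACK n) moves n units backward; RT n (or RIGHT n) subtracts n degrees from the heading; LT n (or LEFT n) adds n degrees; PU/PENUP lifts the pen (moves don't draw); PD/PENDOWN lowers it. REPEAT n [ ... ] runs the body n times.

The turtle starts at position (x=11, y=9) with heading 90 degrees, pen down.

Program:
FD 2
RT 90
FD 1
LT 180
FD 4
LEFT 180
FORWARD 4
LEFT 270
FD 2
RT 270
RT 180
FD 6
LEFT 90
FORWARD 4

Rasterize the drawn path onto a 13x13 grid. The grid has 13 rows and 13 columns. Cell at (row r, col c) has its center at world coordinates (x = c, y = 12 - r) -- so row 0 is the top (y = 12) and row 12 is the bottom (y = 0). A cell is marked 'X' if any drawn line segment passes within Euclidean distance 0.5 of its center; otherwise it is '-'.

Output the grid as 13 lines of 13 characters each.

Answer: -------------
--------XXXXX
-----------XX
------XXXXXXX
------X------
------X------
------X------
------X------
-------------
-------------
-------------
-------------
-------------

Derivation:
Segment 0: (11,9) -> (11,11)
Segment 1: (11,11) -> (12,11)
Segment 2: (12,11) -> (8,11)
Segment 3: (8,11) -> (12,11)
Segment 4: (12,11) -> (12,9)
Segment 5: (12,9) -> (6,9)
Segment 6: (6,9) -> (6,5)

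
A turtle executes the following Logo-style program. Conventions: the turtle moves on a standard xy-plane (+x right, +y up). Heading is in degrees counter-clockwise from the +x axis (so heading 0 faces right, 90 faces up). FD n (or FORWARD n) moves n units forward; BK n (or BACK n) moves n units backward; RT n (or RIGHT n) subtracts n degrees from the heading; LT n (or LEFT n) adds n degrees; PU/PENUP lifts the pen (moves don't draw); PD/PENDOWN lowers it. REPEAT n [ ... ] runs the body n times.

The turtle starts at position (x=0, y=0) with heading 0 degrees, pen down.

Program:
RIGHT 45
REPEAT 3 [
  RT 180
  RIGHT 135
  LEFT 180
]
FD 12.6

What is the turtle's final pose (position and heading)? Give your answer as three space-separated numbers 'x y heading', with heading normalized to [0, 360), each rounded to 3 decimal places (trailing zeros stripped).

Executing turtle program step by step:
Start: pos=(0,0), heading=0, pen down
RT 45: heading 0 -> 315
REPEAT 3 [
  -- iteration 1/3 --
  RT 180: heading 315 -> 135
  RT 135: heading 135 -> 0
  LT 180: heading 0 -> 180
  -- iteration 2/3 --
  RT 180: heading 180 -> 0
  RT 135: heading 0 -> 225
  LT 180: heading 225 -> 45
  -- iteration 3/3 --
  RT 180: heading 45 -> 225
  RT 135: heading 225 -> 90
  LT 180: heading 90 -> 270
]
FD 12.6: (0,0) -> (0,-12.6) [heading=270, draw]
Final: pos=(0,-12.6), heading=270, 1 segment(s) drawn

Answer: 0 -12.6 270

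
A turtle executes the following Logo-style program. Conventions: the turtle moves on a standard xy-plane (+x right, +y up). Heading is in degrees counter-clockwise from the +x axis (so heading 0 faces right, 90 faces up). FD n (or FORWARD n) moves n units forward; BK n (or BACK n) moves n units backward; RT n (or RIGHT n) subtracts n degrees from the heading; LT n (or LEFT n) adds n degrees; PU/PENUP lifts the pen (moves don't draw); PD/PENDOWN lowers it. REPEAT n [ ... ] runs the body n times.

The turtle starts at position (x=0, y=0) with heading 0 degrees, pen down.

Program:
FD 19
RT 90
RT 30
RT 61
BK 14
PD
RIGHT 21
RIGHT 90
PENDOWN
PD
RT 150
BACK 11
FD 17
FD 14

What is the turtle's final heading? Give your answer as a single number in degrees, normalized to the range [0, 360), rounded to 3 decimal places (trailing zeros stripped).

Answer: 278

Derivation:
Executing turtle program step by step:
Start: pos=(0,0), heading=0, pen down
FD 19: (0,0) -> (19,0) [heading=0, draw]
RT 90: heading 0 -> 270
RT 30: heading 270 -> 240
RT 61: heading 240 -> 179
BK 14: (19,0) -> (32.998,-0.244) [heading=179, draw]
PD: pen down
RT 21: heading 179 -> 158
RT 90: heading 158 -> 68
PD: pen down
PD: pen down
RT 150: heading 68 -> 278
BK 11: (32.998,-0.244) -> (31.467,10.649) [heading=278, draw]
FD 17: (31.467,10.649) -> (33.833,-6.186) [heading=278, draw]
FD 14: (33.833,-6.186) -> (35.781,-20.05) [heading=278, draw]
Final: pos=(35.781,-20.05), heading=278, 5 segment(s) drawn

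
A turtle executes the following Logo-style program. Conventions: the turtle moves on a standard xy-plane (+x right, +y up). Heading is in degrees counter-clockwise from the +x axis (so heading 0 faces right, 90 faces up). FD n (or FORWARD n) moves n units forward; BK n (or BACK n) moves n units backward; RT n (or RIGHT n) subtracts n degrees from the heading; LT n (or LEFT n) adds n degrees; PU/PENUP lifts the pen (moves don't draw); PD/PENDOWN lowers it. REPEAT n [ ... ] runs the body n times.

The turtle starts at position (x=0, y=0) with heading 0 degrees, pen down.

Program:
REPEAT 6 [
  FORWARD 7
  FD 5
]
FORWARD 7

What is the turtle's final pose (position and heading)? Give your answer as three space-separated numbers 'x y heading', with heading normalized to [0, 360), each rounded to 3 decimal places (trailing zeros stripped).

Answer: 79 0 0

Derivation:
Executing turtle program step by step:
Start: pos=(0,0), heading=0, pen down
REPEAT 6 [
  -- iteration 1/6 --
  FD 7: (0,0) -> (7,0) [heading=0, draw]
  FD 5: (7,0) -> (12,0) [heading=0, draw]
  -- iteration 2/6 --
  FD 7: (12,0) -> (19,0) [heading=0, draw]
  FD 5: (19,0) -> (24,0) [heading=0, draw]
  -- iteration 3/6 --
  FD 7: (24,0) -> (31,0) [heading=0, draw]
  FD 5: (31,0) -> (36,0) [heading=0, draw]
  -- iteration 4/6 --
  FD 7: (36,0) -> (43,0) [heading=0, draw]
  FD 5: (43,0) -> (48,0) [heading=0, draw]
  -- iteration 5/6 --
  FD 7: (48,0) -> (55,0) [heading=0, draw]
  FD 5: (55,0) -> (60,0) [heading=0, draw]
  -- iteration 6/6 --
  FD 7: (60,0) -> (67,0) [heading=0, draw]
  FD 5: (67,0) -> (72,0) [heading=0, draw]
]
FD 7: (72,0) -> (79,0) [heading=0, draw]
Final: pos=(79,0), heading=0, 13 segment(s) drawn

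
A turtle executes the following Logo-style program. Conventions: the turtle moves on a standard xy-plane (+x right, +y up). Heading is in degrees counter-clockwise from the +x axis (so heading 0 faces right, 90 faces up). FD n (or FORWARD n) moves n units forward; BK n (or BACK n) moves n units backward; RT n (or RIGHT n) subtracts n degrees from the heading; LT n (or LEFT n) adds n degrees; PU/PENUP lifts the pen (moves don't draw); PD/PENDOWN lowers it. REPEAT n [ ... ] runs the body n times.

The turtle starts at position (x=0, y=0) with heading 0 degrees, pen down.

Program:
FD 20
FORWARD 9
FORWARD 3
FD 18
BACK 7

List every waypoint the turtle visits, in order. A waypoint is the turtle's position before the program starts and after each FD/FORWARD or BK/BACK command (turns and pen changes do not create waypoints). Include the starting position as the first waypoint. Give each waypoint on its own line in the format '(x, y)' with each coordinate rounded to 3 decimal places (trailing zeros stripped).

Executing turtle program step by step:
Start: pos=(0,0), heading=0, pen down
FD 20: (0,0) -> (20,0) [heading=0, draw]
FD 9: (20,0) -> (29,0) [heading=0, draw]
FD 3: (29,0) -> (32,0) [heading=0, draw]
FD 18: (32,0) -> (50,0) [heading=0, draw]
BK 7: (50,0) -> (43,0) [heading=0, draw]
Final: pos=(43,0), heading=0, 5 segment(s) drawn
Waypoints (6 total):
(0, 0)
(20, 0)
(29, 0)
(32, 0)
(50, 0)
(43, 0)

Answer: (0, 0)
(20, 0)
(29, 0)
(32, 0)
(50, 0)
(43, 0)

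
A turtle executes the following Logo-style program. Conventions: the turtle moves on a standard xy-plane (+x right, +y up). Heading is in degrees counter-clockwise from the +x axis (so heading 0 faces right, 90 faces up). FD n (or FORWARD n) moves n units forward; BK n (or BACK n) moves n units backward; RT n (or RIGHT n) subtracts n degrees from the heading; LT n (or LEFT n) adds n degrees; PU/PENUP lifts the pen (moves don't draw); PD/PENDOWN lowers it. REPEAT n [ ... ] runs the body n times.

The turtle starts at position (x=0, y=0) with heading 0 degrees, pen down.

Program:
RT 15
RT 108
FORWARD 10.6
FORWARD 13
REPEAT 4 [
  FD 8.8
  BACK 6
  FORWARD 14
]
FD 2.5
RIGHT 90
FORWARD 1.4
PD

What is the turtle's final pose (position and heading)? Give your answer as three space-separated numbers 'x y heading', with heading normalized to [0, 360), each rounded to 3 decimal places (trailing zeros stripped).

Executing turtle program step by step:
Start: pos=(0,0), heading=0, pen down
RT 15: heading 0 -> 345
RT 108: heading 345 -> 237
FD 10.6: (0,0) -> (-5.773,-8.89) [heading=237, draw]
FD 13: (-5.773,-8.89) -> (-12.853,-19.793) [heading=237, draw]
REPEAT 4 [
  -- iteration 1/4 --
  FD 8.8: (-12.853,-19.793) -> (-17.646,-27.173) [heading=237, draw]
  BK 6: (-17.646,-27.173) -> (-14.378,-22.141) [heading=237, draw]
  FD 14: (-14.378,-22.141) -> (-22.003,-33.882) [heading=237, draw]
  -- iteration 2/4 --
  FD 8.8: (-22.003,-33.882) -> (-26.796,-41.263) [heading=237, draw]
  BK 6: (-26.796,-41.263) -> (-23.528,-36.231) [heading=237, draw]
  FD 14: (-23.528,-36.231) -> (-31.153,-47.972) [heading=237, draw]
  -- iteration 3/4 --
  FD 8.8: (-31.153,-47.972) -> (-35.946,-55.352) [heading=237, draw]
  BK 6: (-35.946,-55.352) -> (-32.678,-50.32) [heading=237, draw]
  FD 14: (-32.678,-50.32) -> (-40.303,-62.062) [heading=237, draw]
  -- iteration 4/4 --
  FD 8.8: (-40.303,-62.062) -> (-45.096,-69.442) [heading=237, draw]
  BK 6: (-45.096,-69.442) -> (-41.828,-64.41) [heading=237, draw]
  FD 14: (-41.828,-64.41) -> (-49.453,-76.151) [heading=237, draw]
]
FD 2.5: (-49.453,-76.151) -> (-50.815,-78.248) [heading=237, draw]
RT 90: heading 237 -> 147
FD 1.4: (-50.815,-78.248) -> (-51.989,-77.485) [heading=147, draw]
PD: pen down
Final: pos=(-51.989,-77.485), heading=147, 16 segment(s) drawn

Answer: -51.989 -77.485 147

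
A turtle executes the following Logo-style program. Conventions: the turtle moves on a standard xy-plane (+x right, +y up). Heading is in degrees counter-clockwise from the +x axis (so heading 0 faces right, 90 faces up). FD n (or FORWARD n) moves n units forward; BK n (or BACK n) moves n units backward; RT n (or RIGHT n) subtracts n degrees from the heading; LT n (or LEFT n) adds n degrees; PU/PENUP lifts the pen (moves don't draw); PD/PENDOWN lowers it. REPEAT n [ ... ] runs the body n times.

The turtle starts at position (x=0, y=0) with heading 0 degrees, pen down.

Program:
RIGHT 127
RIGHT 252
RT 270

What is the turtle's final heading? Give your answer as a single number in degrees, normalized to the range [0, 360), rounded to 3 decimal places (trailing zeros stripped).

Executing turtle program step by step:
Start: pos=(0,0), heading=0, pen down
RT 127: heading 0 -> 233
RT 252: heading 233 -> 341
RT 270: heading 341 -> 71
Final: pos=(0,0), heading=71, 0 segment(s) drawn

Answer: 71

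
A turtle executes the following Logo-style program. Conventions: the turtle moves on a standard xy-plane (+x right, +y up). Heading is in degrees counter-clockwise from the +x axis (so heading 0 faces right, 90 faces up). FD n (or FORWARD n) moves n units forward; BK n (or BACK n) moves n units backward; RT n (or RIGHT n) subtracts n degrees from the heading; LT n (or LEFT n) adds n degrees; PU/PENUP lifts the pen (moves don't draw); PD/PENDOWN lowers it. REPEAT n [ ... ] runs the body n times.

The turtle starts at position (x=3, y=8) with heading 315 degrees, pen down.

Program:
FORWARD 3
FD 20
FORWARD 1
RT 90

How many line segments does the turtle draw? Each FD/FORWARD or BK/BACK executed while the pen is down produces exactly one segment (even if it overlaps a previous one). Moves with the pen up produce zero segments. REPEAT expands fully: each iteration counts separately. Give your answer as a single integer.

Executing turtle program step by step:
Start: pos=(3,8), heading=315, pen down
FD 3: (3,8) -> (5.121,5.879) [heading=315, draw]
FD 20: (5.121,5.879) -> (19.263,-8.263) [heading=315, draw]
FD 1: (19.263,-8.263) -> (19.971,-8.971) [heading=315, draw]
RT 90: heading 315 -> 225
Final: pos=(19.971,-8.971), heading=225, 3 segment(s) drawn
Segments drawn: 3

Answer: 3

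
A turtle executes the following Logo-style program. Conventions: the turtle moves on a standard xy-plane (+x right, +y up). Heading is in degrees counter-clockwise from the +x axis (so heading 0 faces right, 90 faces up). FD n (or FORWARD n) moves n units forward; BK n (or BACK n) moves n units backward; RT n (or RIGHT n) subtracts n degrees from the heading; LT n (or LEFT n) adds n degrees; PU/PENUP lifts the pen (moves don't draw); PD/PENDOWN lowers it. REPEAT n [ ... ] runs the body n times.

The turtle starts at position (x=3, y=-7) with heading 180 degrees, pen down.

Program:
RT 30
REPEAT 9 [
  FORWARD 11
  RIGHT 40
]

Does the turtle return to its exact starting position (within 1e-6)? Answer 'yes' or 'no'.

Answer: yes

Derivation:
Executing turtle program step by step:
Start: pos=(3,-7), heading=180, pen down
RT 30: heading 180 -> 150
REPEAT 9 [
  -- iteration 1/9 --
  FD 11: (3,-7) -> (-6.526,-1.5) [heading=150, draw]
  RT 40: heading 150 -> 110
  -- iteration 2/9 --
  FD 11: (-6.526,-1.5) -> (-10.289,8.837) [heading=110, draw]
  RT 40: heading 110 -> 70
  -- iteration 3/9 --
  FD 11: (-10.289,8.837) -> (-6.526,19.173) [heading=70, draw]
  RT 40: heading 70 -> 30
  -- iteration 4/9 --
  FD 11: (-6.526,19.173) -> (3,24.673) [heading=30, draw]
  RT 40: heading 30 -> 350
  -- iteration 5/9 --
  FD 11: (3,24.673) -> (13.833,22.763) [heading=350, draw]
  RT 40: heading 350 -> 310
  -- iteration 6/9 --
  FD 11: (13.833,22.763) -> (20.904,14.337) [heading=310, draw]
  RT 40: heading 310 -> 270
  -- iteration 7/9 --
  FD 11: (20.904,14.337) -> (20.904,3.337) [heading=270, draw]
  RT 40: heading 270 -> 230
  -- iteration 8/9 --
  FD 11: (20.904,3.337) -> (13.833,-5.09) [heading=230, draw]
  RT 40: heading 230 -> 190
  -- iteration 9/9 --
  FD 11: (13.833,-5.09) -> (3,-7) [heading=190, draw]
  RT 40: heading 190 -> 150
]
Final: pos=(3,-7), heading=150, 9 segment(s) drawn

Start position: (3, -7)
Final position: (3, -7)
Distance = 0; < 1e-6 -> CLOSED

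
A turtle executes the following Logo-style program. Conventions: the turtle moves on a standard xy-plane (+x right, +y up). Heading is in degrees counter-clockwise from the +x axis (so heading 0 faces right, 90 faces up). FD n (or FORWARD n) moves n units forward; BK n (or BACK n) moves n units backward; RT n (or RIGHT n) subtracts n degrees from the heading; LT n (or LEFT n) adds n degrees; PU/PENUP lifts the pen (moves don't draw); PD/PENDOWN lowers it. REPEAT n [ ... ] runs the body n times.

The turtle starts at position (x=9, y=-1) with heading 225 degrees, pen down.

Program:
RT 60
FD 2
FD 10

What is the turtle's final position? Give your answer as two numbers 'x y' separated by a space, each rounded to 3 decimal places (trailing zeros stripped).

Executing turtle program step by step:
Start: pos=(9,-1), heading=225, pen down
RT 60: heading 225 -> 165
FD 2: (9,-1) -> (7.068,-0.482) [heading=165, draw]
FD 10: (7.068,-0.482) -> (-2.591,2.106) [heading=165, draw]
Final: pos=(-2.591,2.106), heading=165, 2 segment(s) drawn

Answer: -2.591 2.106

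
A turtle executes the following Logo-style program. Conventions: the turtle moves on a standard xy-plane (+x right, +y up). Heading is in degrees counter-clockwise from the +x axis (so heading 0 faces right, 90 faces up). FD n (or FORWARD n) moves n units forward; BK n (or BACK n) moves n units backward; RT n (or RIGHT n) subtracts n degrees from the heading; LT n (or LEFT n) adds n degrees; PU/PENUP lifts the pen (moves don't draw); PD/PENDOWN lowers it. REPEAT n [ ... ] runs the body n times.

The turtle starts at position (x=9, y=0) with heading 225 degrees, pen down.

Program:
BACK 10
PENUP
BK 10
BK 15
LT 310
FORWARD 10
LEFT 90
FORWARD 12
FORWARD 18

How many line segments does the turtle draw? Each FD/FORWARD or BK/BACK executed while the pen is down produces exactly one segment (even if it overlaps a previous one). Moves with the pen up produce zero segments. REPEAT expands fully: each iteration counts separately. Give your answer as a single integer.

Executing turtle program step by step:
Start: pos=(9,0), heading=225, pen down
BK 10: (9,0) -> (16.071,7.071) [heading=225, draw]
PU: pen up
BK 10: (16.071,7.071) -> (23.142,14.142) [heading=225, move]
BK 15: (23.142,14.142) -> (33.749,24.749) [heading=225, move]
LT 310: heading 225 -> 175
FD 10: (33.749,24.749) -> (23.787,25.62) [heading=175, move]
LT 90: heading 175 -> 265
FD 12: (23.787,25.62) -> (22.741,13.666) [heading=265, move]
FD 18: (22.741,13.666) -> (21.172,-4.266) [heading=265, move]
Final: pos=(21.172,-4.266), heading=265, 1 segment(s) drawn
Segments drawn: 1

Answer: 1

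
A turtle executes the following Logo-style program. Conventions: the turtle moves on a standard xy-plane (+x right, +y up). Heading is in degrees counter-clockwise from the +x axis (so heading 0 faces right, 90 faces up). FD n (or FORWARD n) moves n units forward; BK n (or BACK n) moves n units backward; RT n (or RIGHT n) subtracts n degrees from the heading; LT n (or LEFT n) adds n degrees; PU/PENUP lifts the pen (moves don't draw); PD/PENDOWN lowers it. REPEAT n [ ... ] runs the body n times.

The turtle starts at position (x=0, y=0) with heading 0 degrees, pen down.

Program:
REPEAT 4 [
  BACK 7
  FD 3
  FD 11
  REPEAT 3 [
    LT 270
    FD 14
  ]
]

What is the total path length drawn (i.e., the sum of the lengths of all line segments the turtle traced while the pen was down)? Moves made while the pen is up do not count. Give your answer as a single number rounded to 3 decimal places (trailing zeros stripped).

Answer: 252

Derivation:
Executing turtle program step by step:
Start: pos=(0,0), heading=0, pen down
REPEAT 4 [
  -- iteration 1/4 --
  BK 7: (0,0) -> (-7,0) [heading=0, draw]
  FD 3: (-7,0) -> (-4,0) [heading=0, draw]
  FD 11: (-4,0) -> (7,0) [heading=0, draw]
  REPEAT 3 [
    -- iteration 1/3 --
    LT 270: heading 0 -> 270
    FD 14: (7,0) -> (7,-14) [heading=270, draw]
    -- iteration 2/3 --
    LT 270: heading 270 -> 180
    FD 14: (7,-14) -> (-7,-14) [heading=180, draw]
    -- iteration 3/3 --
    LT 270: heading 180 -> 90
    FD 14: (-7,-14) -> (-7,0) [heading=90, draw]
  ]
  -- iteration 2/4 --
  BK 7: (-7,0) -> (-7,-7) [heading=90, draw]
  FD 3: (-7,-7) -> (-7,-4) [heading=90, draw]
  FD 11: (-7,-4) -> (-7,7) [heading=90, draw]
  REPEAT 3 [
    -- iteration 1/3 --
    LT 270: heading 90 -> 0
    FD 14: (-7,7) -> (7,7) [heading=0, draw]
    -- iteration 2/3 --
    LT 270: heading 0 -> 270
    FD 14: (7,7) -> (7,-7) [heading=270, draw]
    -- iteration 3/3 --
    LT 270: heading 270 -> 180
    FD 14: (7,-7) -> (-7,-7) [heading=180, draw]
  ]
  -- iteration 3/4 --
  BK 7: (-7,-7) -> (0,-7) [heading=180, draw]
  FD 3: (0,-7) -> (-3,-7) [heading=180, draw]
  FD 11: (-3,-7) -> (-14,-7) [heading=180, draw]
  REPEAT 3 [
    -- iteration 1/3 --
    LT 270: heading 180 -> 90
    FD 14: (-14,-7) -> (-14,7) [heading=90, draw]
    -- iteration 2/3 --
    LT 270: heading 90 -> 0
    FD 14: (-14,7) -> (0,7) [heading=0, draw]
    -- iteration 3/3 --
    LT 270: heading 0 -> 270
    FD 14: (0,7) -> (0,-7) [heading=270, draw]
  ]
  -- iteration 4/4 --
  BK 7: (0,-7) -> (0,0) [heading=270, draw]
  FD 3: (0,0) -> (0,-3) [heading=270, draw]
  FD 11: (0,-3) -> (0,-14) [heading=270, draw]
  REPEAT 3 [
    -- iteration 1/3 --
    LT 270: heading 270 -> 180
    FD 14: (0,-14) -> (-14,-14) [heading=180, draw]
    -- iteration 2/3 --
    LT 270: heading 180 -> 90
    FD 14: (-14,-14) -> (-14,0) [heading=90, draw]
    -- iteration 3/3 --
    LT 270: heading 90 -> 0
    FD 14: (-14,0) -> (0,0) [heading=0, draw]
  ]
]
Final: pos=(0,0), heading=0, 24 segment(s) drawn

Segment lengths:
  seg 1: (0,0) -> (-7,0), length = 7
  seg 2: (-7,0) -> (-4,0), length = 3
  seg 3: (-4,0) -> (7,0), length = 11
  seg 4: (7,0) -> (7,-14), length = 14
  seg 5: (7,-14) -> (-7,-14), length = 14
  seg 6: (-7,-14) -> (-7,0), length = 14
  seg 7: (-7,0) -> (-7,-7), length = 7
  seg 8: (-7,-7) -> (-7,-4), length = 3
  seg 9: (-7,-4) -> (-7,7), length = 11
  seg 10: (-7,7) -> (7,7), length = 14
  seg 11: (7,7) -> (7,-7), length = 14
  seg 12: (7,-7) -> (-7,-7), length = 14
  seg 13: (-7,-7) -> (0,-7), length = 7
  seg 14: (0,-7) -> (-3,-7), length = 3
  seg 15: (-3,-7) -> (-14,-7), length = 11
  seg 16: (-14,-7) -> (-14,7), length = 14
  seg 17: (-14,7) -> (0,7), length = 14
  seg 18: (0,7) -> (0,-7), length = 14
  seg 19: (0,-7) -> (0,0), length = 7
  seg 20: (0,0) -> (0,-3), length = 3
  seg 21: (0,-3) -> (0,-14), length = 11
  seg 22: (0,-14) -> (-14,-14), length = 14
  seg 23: (-14,-14) -> (-14,0), length = 14
  seg 24: (-14,0) -> (0,0), length = 14
Total = 252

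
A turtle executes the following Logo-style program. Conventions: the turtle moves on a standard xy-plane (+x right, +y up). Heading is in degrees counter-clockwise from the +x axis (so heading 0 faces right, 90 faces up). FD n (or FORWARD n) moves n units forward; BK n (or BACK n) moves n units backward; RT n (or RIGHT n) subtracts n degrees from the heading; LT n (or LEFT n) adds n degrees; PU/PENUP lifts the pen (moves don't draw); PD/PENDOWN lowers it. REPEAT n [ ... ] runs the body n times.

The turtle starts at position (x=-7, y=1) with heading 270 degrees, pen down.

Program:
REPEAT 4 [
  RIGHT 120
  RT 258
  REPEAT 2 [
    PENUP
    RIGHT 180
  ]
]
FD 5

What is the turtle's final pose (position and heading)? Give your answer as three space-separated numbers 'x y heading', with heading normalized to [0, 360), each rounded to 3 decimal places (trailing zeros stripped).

Executing turtle program step by step:
Start: pos=(-7,1), heading=270, pen down
REPEAT 4 [
  -- iteration 1/4 --
  RT 120: heading 270 -> 150
  RT 258: heading 150 -> 252
  REPEAT 2 [
    -- iteration 1/2 --
    PU: pen up
    RT 180: heading 252 -> 72
    -- iteration 2/2 --
    PU: pen up
    RT 180: heading 72 -> 252
  ]
  -- iteration 2/4 --
  RT 120: heading 252 -> 132
  RT 258: heading 132 -> 234
  REPEAT 2 [
    -- iteration 1/2 --
    PU: pen up
    RT 180: heading 234 -> 54
    -- iteration 2/2 --
    PU: pen up
    RT 180: heading 54 -> 234
  ]
  -- iteration 3/4 --
  RT 120: heading 234 -> 114
  RT 258: heading 114 -> 216
  REPEAT 2 [
    -- iteration 1/2 --
    PU: pen up
    RT 180: heading 216 -> 36
    -- iteration 2/2 --
    PU: pen up
    RT 180: heading 36 -> 216
  ]
  -- iteration 4/4 --
  RT 120: heading 216 -> 96
  RT 258: heading 96 -> 198
  REPEAT 2 [
    -- iteration 1/2 --
    PU: pen up
    RT 180: heading 198 -> 18
    -- iteration 2/2 --
    PU: pen up
    RT 180: heading 18 -> 198
  ]
]
FD 5: (-7,1) -> (-11.755,-0.545) [heading=198, move]
Final: pos=(-11.755,-0.545), heading=198, 0 segment(s) drawn

Answer: -11.755 -0.545 198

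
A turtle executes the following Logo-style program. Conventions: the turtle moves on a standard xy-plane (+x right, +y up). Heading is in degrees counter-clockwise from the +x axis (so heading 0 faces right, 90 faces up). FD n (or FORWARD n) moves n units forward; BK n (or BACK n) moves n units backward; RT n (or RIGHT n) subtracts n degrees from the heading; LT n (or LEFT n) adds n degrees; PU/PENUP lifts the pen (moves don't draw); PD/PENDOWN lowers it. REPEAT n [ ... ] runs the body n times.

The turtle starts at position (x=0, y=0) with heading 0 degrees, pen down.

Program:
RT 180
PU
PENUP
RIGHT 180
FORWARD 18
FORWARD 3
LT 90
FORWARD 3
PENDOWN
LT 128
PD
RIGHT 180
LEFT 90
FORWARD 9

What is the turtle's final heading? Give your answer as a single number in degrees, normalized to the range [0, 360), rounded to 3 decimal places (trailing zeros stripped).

Answer: 128

Derivation:
Executing turtle program step by step:
Start: pos=(0,0), heading=0, pen down
RT 180: heading 0 -> 180
PU: pen up
PU: pen up
RT 180: heading 180 -> 0
FD 18: (0,0) -> (18,0) [heading=0, move]
FD 3: (18,0) -> (21,0) [heading=0, move]
LT 90: heading 0 -> 90
FD 3: (21,0) -> (21,3) [heading=90, move]
PD: pen down
LT 128: heading 90 -> 218
PD: pen down
RT 180: heading 218 -> 38
LT 90: heading 38 -> 128
FD 9: (21,3) -> (15.459,10.092) [heading=128, draw]
Final: pos=(15.459,10.092), heading=128, 1 segment(s) drawn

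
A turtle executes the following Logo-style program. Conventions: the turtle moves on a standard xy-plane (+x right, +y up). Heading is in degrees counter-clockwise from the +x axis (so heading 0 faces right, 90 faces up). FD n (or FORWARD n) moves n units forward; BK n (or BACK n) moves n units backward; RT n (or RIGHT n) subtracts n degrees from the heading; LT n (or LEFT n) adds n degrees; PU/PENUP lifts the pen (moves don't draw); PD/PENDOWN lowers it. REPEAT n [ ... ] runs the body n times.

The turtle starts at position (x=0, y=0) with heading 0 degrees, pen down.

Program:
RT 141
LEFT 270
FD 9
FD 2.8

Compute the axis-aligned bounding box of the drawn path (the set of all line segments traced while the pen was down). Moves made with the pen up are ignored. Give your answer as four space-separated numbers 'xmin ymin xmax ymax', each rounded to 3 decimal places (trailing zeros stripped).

Answer: -7.426 0 0 9.17

Derivation:
Executing turtle program step by step:
Start: pos=(0,0), heading=0, pen down
RT 141: heading 0 -> 219
LT 270: heading 219 -> 129
FD 9: (0,0) -> (-5.664,6.994) [heading=129, draw]
FD 2.8: (-5.664,6.994) -> (-7.426,9.17) [heading=129, draw]
Final: pos=(-7.426,9.17), heading=129, 2 segment(s) drawn

Segment endpoints: x in {-7.426, -5.664, 0}, y in {0, 6.994, 9.17}
xmin=-7.426, ymin=0, xmax=0, ymax=9.17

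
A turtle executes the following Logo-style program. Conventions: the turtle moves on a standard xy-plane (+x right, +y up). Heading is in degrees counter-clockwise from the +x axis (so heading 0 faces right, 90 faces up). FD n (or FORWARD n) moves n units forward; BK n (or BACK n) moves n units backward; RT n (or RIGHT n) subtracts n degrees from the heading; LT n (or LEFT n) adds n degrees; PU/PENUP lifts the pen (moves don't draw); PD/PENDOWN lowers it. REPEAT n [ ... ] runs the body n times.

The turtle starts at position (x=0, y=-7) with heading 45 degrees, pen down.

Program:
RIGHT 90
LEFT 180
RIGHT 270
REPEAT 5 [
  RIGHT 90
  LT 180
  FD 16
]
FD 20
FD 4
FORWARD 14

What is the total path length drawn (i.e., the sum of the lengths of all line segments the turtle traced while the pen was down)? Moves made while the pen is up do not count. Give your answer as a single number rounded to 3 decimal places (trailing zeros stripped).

Answer: 118

Derivation:
Executing turtle program step by step:
Start: pos=(0,-7), heading=45, pen down
RT 90: heading 45 -> 315
LT 180: heading 315 -> 135
RT 270: heading 135 -> 225
REPEAT 5 [
  -- iteration 1/5 --
  RT 90: heading 225 -> 135
  LT 180: heading 135 -> 315
  FD 16: (0,-7) -> (11.314,-18.314) [heading=315, draw]
  -- iteration 2/5 --
  RT 90: heading 315 -> 225
  LT 180: heading 225 -> 45
  FD 16: (11.314,-18.314) -> (22.627,-7) [heading=45, draw]
  -- iteration 3/5 --
  RT 90: heading 45 -> 315
  LT 180: heading 315 -> 135
  FD 16: (22.627,-7) -> (11.314,4.314) [heading=135, draw]
  -- iteration 4/5 --
  RT 90: heading 135 -> 45
  LT 180: heading 45 -> 225
  FD 16: (11.314,4.314) -> (0,-7) [heading=225, draw]
  -- iteration 5/5 --
  RT 90: heading 225 -> 135
  LT 180: heading 135 -> 315
  FD 16: (0,-7) -> (11.314,-18.314) [heading=315, draw]
]
FD 20: (11.314,-18.314) -> (25.456,-32.456) [heading=315, draw]
FD 4: (25.456,-32.456) -> (28.284,-35.284) [heading=315, draw]
FD 14: (28.284,-35.284) -> (38.184,-45.184) [heading=315, draw]
Final: pos=(38.184,-45.184), heading=315, 8 segment(s) drawn

Segment lengths:
  seg 1: (0,-7) -> (11.314,-18.314), length = 16
  seg 2: (11.314,-18.314) -> (22.627,-7), length = 16
  seg 3: (22.627,-7) -> (11.314,4.314), length = 16
  seg 4: (11.314,4.314) -> (0,-7), length = 16
  seg 5: (0,-7) -> (11.314,-18.314), length = 16
  seg 6: (11.314,-18.314) -> (25.456,-32.456), length = 20
  seg 7: (25.456,-32.456) -> (28.284,-35.284), length = 4
  seg 8: (28.284,-35.284) -> (38.184,-45.184), length = 14
Total = 118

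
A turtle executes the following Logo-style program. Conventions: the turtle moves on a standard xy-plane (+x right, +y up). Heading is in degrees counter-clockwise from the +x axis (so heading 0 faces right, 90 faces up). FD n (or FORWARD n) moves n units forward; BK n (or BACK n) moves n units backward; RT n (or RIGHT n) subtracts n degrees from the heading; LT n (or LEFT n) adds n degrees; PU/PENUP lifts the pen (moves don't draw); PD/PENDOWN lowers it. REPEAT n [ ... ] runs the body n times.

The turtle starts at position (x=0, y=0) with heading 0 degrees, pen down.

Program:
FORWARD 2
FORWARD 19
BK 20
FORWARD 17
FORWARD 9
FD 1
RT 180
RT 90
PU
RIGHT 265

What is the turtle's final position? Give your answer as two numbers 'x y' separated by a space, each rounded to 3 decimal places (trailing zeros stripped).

Executing turtle program step by step:
Start: pos=(0,0), heading=0, pen down
FD 2: (0,0) -> (2,0) [heading=0, draw]
FD 19: (2,0) -> (21,0) [heading=0, draw]
BK 20: (21,0) -> (1,0) [heading=0, draw]
FD 17: (1,0) -> (18,0) [heading=0, draw]
FD 9: (18,0) -> (27,0) [heading=0, draw]
FD 1: (27,0) -> (28,0) [heading=0, draw]
RT 180: heading 0 -> 180
RT 90: heading 180 -> 90
PU: pen up
RT 265: heading 90 -> 185
Final: pos=(28,0), heading=185, 6 segment(s) drawn

Answer: 28 0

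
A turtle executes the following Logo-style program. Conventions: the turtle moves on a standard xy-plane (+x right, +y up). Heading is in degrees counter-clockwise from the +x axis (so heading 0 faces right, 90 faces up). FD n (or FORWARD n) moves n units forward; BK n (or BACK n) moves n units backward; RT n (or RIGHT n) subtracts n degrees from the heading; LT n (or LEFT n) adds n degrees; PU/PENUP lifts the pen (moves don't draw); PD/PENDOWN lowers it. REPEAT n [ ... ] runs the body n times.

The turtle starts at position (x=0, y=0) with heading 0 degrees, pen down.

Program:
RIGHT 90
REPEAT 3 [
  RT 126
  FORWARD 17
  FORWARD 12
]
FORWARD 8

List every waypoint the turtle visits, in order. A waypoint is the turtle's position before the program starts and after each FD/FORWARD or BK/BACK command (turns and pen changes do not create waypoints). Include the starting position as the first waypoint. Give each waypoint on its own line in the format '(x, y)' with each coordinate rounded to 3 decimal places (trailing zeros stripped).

Answer: (0, 0)
(-13.753, 9.992)
(-23.461, 17.046)
(-7.294, 22.299)
(4.119, 26.007)
(-1.134, 9.839)
(-4.842, -1.573)
(-7.314, -9.182)

Derivation:
Executing turtle program step by step:
Start: pos=(0,0), heading=0, pen down
RT 90: heading 0 -> 270
REPEAT 3 [
  -- iteration 1/3 --
  RT 126: heading 270 -> 144
  FD 17: (0,0) -> (-13.753,9.992) [heading=144, draw]
  FD 12: (-13.753,9.992) -> (-23.461,17.046) [heading=144, draw]
  -- iteration 2/3 --
  RT 126: heading 144 -> 18
  FD 17: (-23.461,17.046) -> (-7.294,22.299) [heading=18, draw]
  FD 12: (-7.294,22.299) -> (4.119,26.007) [heading=18, draw]
  -- iteration 3/3 --
  RT 126: heading 18 -> 252
  FD 17: (4.119,26.007) -> (-1.134,9.839) [heading=252, draw]
  FD 12: (-1.134,9.839) -> (-4.842,-1.573) [heading=252, draw]
]
FD 8: (-4.842,-1.573) -> (-7.314,-9.182) [heading=252, draw]
Final: pos=(-7.314,-9.182), heading=252, 7 segment(s) drawn
Waypoints (8 total):
(0, 0)
(-13.753, 9.992)
(-23.461, 17.046)
(-7.294, 22.299)
(4.119, 26.007)
(-1.134, 9.839)
(-4.842, -1.573)
(-7.314, -9.182)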